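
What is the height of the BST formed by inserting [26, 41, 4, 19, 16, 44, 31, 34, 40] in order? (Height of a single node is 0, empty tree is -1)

Insertion order: [26, 41, 4, 19, 16, 44, 31, 34, 40]
Tree (level-order array): [26, 4, 41, None, 19, 31, 44, 16, None, None, 34, None, None, None, None, None, 40]
Compute height bottom-up (empty subtree = -1):
  height(16) = 1 + max(-1, -1) = 0
  height(19) = 1 + max(0, -1) = 1
  height(4) = 1 + max(-1, 1) = 2
  height(40) = 1 + max(-1, -1) = 0
  height(34) = 1 + max(-1, 0) = 1
  height(31) = 1 + max(-1, 1) = 2
  height(44) = 1 + max(-1, -1) = 0
  height(41) = 1 + max(2, 0) = 3
  height(26) = 1 + max(2, 3) = 4
Height = 4


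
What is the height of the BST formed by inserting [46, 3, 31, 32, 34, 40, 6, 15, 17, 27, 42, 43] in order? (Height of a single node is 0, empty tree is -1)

Insertion order: [46, 3, 31, 32, 34, 40, 6, 15, 17, 27, 42, 43]
Tree (level-order array): [46, 3, None, None, 31, 6, 32, None, 15, None, 34, None, 17, None, 40, None, 27, None, 42, None, None, None, 43]
Compute height bottom-up (empty subtree = -1):
  height(27) = 1 + max(-1, -1) = 0
  height(17) = 1 + max(-1, 0) = 1
  height(15) = 1 + max(-1, 1) = 2
  height(6) = 1 + max(-1, 2) = 3
  height(43) = 1 + max(-1, -1) = 0
  height(42) = 1 + max(-1, 0) = 1
  height(40) = 1 + max(-1, 1) = 2
  height(34) = 1 + max(-1, 2) = 3
  height(32) = 1 + max(-1, 3) = 4
  height(31) = 1 + max(3, 4) = 5
  height(3) = 1 + max(-1, 5) = 6
  height(46) = 1 + max(6, -1) = 7
Height = 7


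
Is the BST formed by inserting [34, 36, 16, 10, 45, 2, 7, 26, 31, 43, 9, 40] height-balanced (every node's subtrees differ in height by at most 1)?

Tree (level-order array): [34, 16, 36, 10, 26, None, 45, 2, None, None, 31, 43, None, None, 7, None, None, 40, None, None, 9]
Definition: a tree is height-balanced if, at every node, |h(left) - h(right)| <= 1 (empty subtree has height -1).
Bottom-up per-node check:
  node 9: h_left=-1, h_right=-1, diff=0 [OK], height=0
  node 7: h_left=-1, h_right=0, diff=1 [OK], height=1
  node 2: h_left=-1, h_right=1, diff=2 [FAIL (|-1-1|=2 > 1)], height=2
  node 10: h_left=2, h_right=-1, diff=3 [FAIL (|2--1|=3 > 1)], height=3
  node 31: h_left=-1, h_right=-1, diff=0 [OK], height=0
  node 26: h_left=-1, h_right=0, diff=1 [OK], height=1
  node 16: h_left=3, h_right=1, diff=2 [FAIL (|3-1|=2 > 1)], height=4
  node 40: h_left=-1, h_right=-1, diff=0 [OK], height=0
  node 43: h_left=0, h_right=-1, diff=1 [OK], height=1
  node 45: h_left=1, h_right=-1, diff=2 [FAIL (|1--1|=2 > 1)], height=2
  node 36: h_left=-1, h_right=2, diff=3 [FAIL (|-1-2|=3 > 1)], height=3
  node 34: h_left=4, h_right=3, diff=1 [OK], height=5
Node 2 violates the condition: |-1 - 1| = 2 > 1.
Result: Not balanced


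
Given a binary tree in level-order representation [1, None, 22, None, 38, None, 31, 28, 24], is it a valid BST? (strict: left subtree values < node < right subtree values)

Level-order array: [1, None, 22, None, 38, None, 31, 28, 24]
Validate using subtree bounds (lo, hi): at each node, require lo < value < hi,
then recurse left with hi=value and right with lo=value.
Preorder trace (stopping at first violation):
  at node 1 with bounds (-inf, +inf): OK
  at node 22 with bounds (1, +inf): OK
  at node 38 with bounds (22, +inf): OK
  at node 31 with bounds (38, +inf): VIOLATION
Node 31 violates its bound: not (38 < 31 < +inf).
Result: Not a valid BST


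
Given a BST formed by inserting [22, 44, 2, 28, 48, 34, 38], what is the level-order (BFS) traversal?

Tree insertion order: [22, 44, 2, 28, 48, 34, 38]
Tree (level-order array): [22, 2, 44, None, None, 28, 48, None, 34, None, None, None, 38]
BFS from the root, enqueuing left then right child of each popped node:
  queue [22] -> pop 22, enqueue [2, 44], visited so far: [22]
  queue [2, 44] -> pop 2, enqueue [none], visited so far: [22, 2]
  queue [44] -> pop 44, enqueue [28, 48], visited so far: [22, 2, 44]
  queue [28, 48] -> pop 28, enqueue [34], visited so far: [22, 2, 44, 28]
  queue [48, 34] -> pop 48, enqueue [none], visited so far: [22, 2, 44, 28, 48]
  queue [34] -> pop 34, enqueue [38], visited so far: [22, 2, 44, 28, 48, 34]
  queue [38] -> pop 38, enqueue [none], visited so far: [22, 2, 44, 28, 48, 34, 38]
Result: [22, 2, 44, 28, 48, 34, 38]


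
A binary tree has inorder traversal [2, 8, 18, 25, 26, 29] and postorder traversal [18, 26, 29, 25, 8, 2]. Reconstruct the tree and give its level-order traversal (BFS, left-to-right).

Inorder:   [2, 8, 18, 25, 26, 29]
Postorder: [18, 26, 29, 25, 8, 2]
Algorithm: postorder visits root last, so walk postorder right-to-left;
each value is the root of the current inorder slice — split it at that
value, recurse on the right subtree first, then the left.
Recursive splits:
  root=2; inorder splits into left=[], right=[8, 18, 25, 26, 29]
  root=8; inorder splits into left=[], right=[18, 25, 26, 29]
  root=25; inorder splits into left=[18], right=[26, 29]
  root=29; inorder splits into left=[26], right=[]
  root=26; inorder splits into left=[], right=[]
  root=18; inorder splits into left=[], right=[]
Reconstructed level-order: [2, 8, 25, 18, 29, 26]


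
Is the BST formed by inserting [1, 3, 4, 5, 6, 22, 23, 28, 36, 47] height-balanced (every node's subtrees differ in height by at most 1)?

Tree (level-order array): [1, None, 3, None, 4, None, 5, None, 6, None, 22, None, 23, None, 28, None, 36, None, 47]
Definition: a tree is height-balanced if, at every node, |h(left) - h(right)| <= 1 (empty subtree has height -1).
Bottom-up per-node check:
  node 47: h_left=-1, h_right=-1, diff=0 [OK], height=0
  node 36: h_left=-1, h_right=0, diff=1 [OK], height=1
  node 28: h_left=-1, h_right=1, diff=2 [FAIL (|-1-1|=2 > 1)], height=2
  node 23: h_left=-1, h_right=2, diff=3 [FAIL (|-1-2|=3 > 1)], height=3
  node 22: h_left=-1, h_right=3, diff=4 [FAIL (|-1-3|=4 > 1)], height=4
  node 6: h_left=-1, h_right=4, diff=5 [FAIL (|-1-4|=5 > 1)], height=5
  node 5: h_left=-1, h_right=5, diff=6 [FAIL (|-1-5|=6 > 1)], height=6
  node 4: h_left=-1, h_right=6, diff=7 [FAIL (|-1-6|=7 > 1)], height=7
  node 3: h_left=-1, h_right=7, diff=8 [FAIL (|-1-7|=8 > 1)], height=8
  node 1: h_left=-1, h_right=8, diff=9 [FAIL (|-1-8|=9 > 1)], height=9
Node 28 violates the condition: |-1 - 1| = 2 > 1.
Result: Not balanced


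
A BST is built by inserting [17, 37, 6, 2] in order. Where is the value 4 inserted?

Starting tree (level order): [17, 6, 37, 2]
Insertion path: 17 -> 6 -> 2
Result: insert 4 as right child of 2
Final tree (level order): [17, 6, 37, 2, None, None, None, None, 4]


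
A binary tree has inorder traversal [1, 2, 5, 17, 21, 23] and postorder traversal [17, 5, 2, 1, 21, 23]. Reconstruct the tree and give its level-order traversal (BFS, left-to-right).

Inorder:   [1, 2, 5, 17, 21, 23]
Postorder: [17, 5, 2, 1, 21, 23]
Algorithm: postorder visits root last, so walk postorder right-to-left;
each value is the root of the current inorder slice — split it at that
value, recurse on the right subtree first, then the left.
Recursive splits:
  root=23; inorder splits into left=[1, 2, 5, 17, 21], right=[]
  root=21; inorder splits into left=[1, 2, 5, 17], right=[]
  root=1; inorder splits into left=[], right=[2, 5, 17]
  root=2; inorder splits into left=[], right=[5, 17]
  root=5; inorder splits into left=[], right=[17]
  root=17; inorder splits into left=[], right=[]
Reconstructed level-order: [23, 21, 1, 2, 5, 17]


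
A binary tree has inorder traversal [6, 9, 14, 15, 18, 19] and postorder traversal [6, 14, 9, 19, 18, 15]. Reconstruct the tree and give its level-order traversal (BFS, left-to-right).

Inorder:   [6, 9, 14, 15, 18, 19]
Postorder: [6, 14, 9, 19, 18, 15]
Algorithm: postorder visits root last, so walk postorder right-to-left;
each value is the root of the current inorder slice — split it at that
value, recurse on the right subtree first, then the left.
Recursive splits:
  root=15; inorder splits into left=[6, 9, 14], right=[18, 19]
  root=18; inorder splits into left=[], right=[19]
  root=19; inorder splits into left=[], right=[]
  root=9; inorder splits into left=[6], right=[14]
  root=14; inorder splits into left=[], right=[]
  root=6; inorder splits into left=[], right=[]
Reconstructed level-order: [15, 9, 18, 6, 14, 19]


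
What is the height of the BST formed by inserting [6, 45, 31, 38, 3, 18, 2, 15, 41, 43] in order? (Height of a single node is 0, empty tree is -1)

Insertion order: [6, 45, 31, 38, 3, 18, 2, 15, 41, 43]
Tree (level-order array): [6, 3, 45, 2, None, 31, None, None, None, 18, 38, 15, None, None, 41, None, None, None, 43]
Compute height bottom-up (empty subtree = -1):
  height(2) = 1 + max(-1, -1) = 0
  height(3) = 1 + max(0, -1) = 1
  height(15) = 1 + max(-1, -1) = 0
  height(18) = 1 + max(0, -1) = 1
  height(43) = 1 + max(-1, -1) = 0
  height(41) = 1 + max(-1, 0) = 1
  height(38) = 1 + max(-1, 1) = 2
  height(31) = 1 + max(1, 2) = 3
  height(45) = 1 + max(3, -1) = 4
  height(6) = 1 + max(1, 4) = 5
Height = 5


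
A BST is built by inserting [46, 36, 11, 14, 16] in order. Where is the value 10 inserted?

Starting tree (level order): [46, 36, None, 11, None, None, 14, None, 16]
Insertion path: 46 -> 36 -> 11
Result: insert 10 as left child of 11
Final tree (level order): [46, 36, None, 11, None, 10, 14, None, None, None, 16]


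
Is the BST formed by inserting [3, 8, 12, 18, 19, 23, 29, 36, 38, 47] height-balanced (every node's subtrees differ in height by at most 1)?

Tree (level-order array): [3, None, 8, None, 12, None, 18, None, 19, None, 23, None, 29, None, 36, None, 38, None, 47]
Definition: a tree is height-balanced if, at every node, |h(left) - h(right)| <= 1 (empty subtree has height -1).
Bottom-up per-node check:
  node 47: h_left=-1, h_right=-1, diff=0 [OK], height=0
  node 38: h_left=-1, h_right=0, diff=1 [OK], height=1
  node 36: h_left=-1, h_right=1, diff=2 [FAIL (|-1-1|=2 > 1)], height=2
  node 29: h_left=-1, h_right=2, diff=3 [FAIL (|-1-2|=3 > 1)], height=3
  node 23: h_left=-1, h_right=3, diff=4 [FAIL (|-1-3|=4 > 1)], height=4
  node 19: h_left=-1, h_right=4, diff=5 [FAIL (|-1-4|=5 > 1)], height=5
  node 18: h_left=-1, h_right=5, diff=6 [FAIL (|-1-5|=6 > 1)], height=6
  node 12: h_left=-1, h_right=6, diff=7 [FAIL (|-1-6|=7 > 1)], height=7
  node 8: h_left=-1, h_right=7, diff=8 [FAIL (|-1-7|=8 > 1)], height=8
  node 3: h_left=-1, h_right=8, diff=9 [FAIL (|-1-8|=9 > 1)], height=9
Node 36 violates the condition: |-1 - 1| = 2 > 1.
Result: Not balanced


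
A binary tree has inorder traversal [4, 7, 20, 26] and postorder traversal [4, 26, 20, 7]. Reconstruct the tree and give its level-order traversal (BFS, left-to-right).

Inorder:   [4, 7, 20, 26]
Postorder: [4, 26, 20, 7]
Algorithm: postorder visits root last, so walk postorder right-to-left;
each value is the root of the current inorder slice — split it at that
value, recurse on the right subtree first, then the left.
Recursive splits:
  root=7; inorder splits into left=[4], right=[20, 26]
  root=20; inorder splits into left=[], right=[26]
  root=26; inorder splits into left=[], right=[]
  root=4; inorder splits into left=[], right=[]
Reconstructed level-order: [7, 4, 20, 26]


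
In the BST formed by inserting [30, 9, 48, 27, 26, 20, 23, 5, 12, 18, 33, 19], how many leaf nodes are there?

Tree built from: [30, 9, 48, 27, 26, 20, 23, 5, 12, 18, 33, 19]
Tree (level-order array): [30, 9, 48, 5, 27, 33, None, None, None, 26, None, None, None, 20, None, 12, 23, None, 18, None, None, None, 19]
Rule: A leaf has 0 children.
Per-node child counts:
  node 30: 2 child(ren)
  node 9: 2 child(ren)
  node 5: 0 child(ren)
  node 27: 1 child(ren)
  node 26: 1 child(ren)
  node 20: 2 child(ren)
  node 12: 1 child(ren)
  node 18: 1 child(ren)
  node 19: 0 child(ren)
  node 23: 0 child(ren)
  node 48: 1 child(ren)
  node 33: 0 child(ren)
Matching nodes: [5, 19, 23, 33]
Count of leaf nodes: 4


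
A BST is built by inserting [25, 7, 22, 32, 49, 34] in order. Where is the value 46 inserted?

Starting tree (level order): [25, 7, 32, None, 22, None, 49, None, None, 34]
Insertion path: 25 -> 32 -> 49 -> 34
Result: insert 46 as right child of 34
Final tree (level order): [25, 7, 32, None, 22, None, 49, None, None, 34, None, None, 46]


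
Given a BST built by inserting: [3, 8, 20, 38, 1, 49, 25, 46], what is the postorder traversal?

Tree insertion order: [3, 8, 20, 38, 1, 49, 25, 46]
Tree (level-order array): [3, 1, 8, None, None, None, 20, None, 38, 25, 49, None, None, 46]
Postorder traversal: [1, 25, 46, 49, 38, 20, 8, 3]


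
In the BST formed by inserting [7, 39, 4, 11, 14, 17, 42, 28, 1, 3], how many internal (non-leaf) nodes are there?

Tree built from: [7, 39, 4, 11, 14, 17, 42, 28, 1, 3]
Tree (level-order array): [7, 4, 39, 1, None, 11, 42, None, 3, None, 14, None, None, None, None, None, 17, None, 28]
Rule: An internal node has at least one child.
Per-node child counts:
  node 7: 2 child(ren)
  node 4: 1 child(ren)
  node 1: 1 child(ren)
  node 3: 0 child(ren)
  node 39: 2 child(ren)
  node 11: 1 child(ren)
  node 14: 1 child(ren)
  node 17: 1 child(ren)
  node 28: 0 child(ren)
  node 42: 0 child(ren)
Matching nodes: [7, 4, 1, 39, 11, 14, 17]
Count of internal (non-leaf) nodes: 7


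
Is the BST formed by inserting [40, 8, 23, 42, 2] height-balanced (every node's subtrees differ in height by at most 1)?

Tree (level-order array): [40, 8, 42, 2, 23]
Definition: a tree is height-balanced if, at every node, |h(left) - h(right)| <= 1 (empty subtree has height -1).
Bottom-up per-node check:
  node 2: h_left=-1, h_right=-1, diff=0 [OK], height=0
  node 23: h_left=-1, h_right=-1, diff=0 [OK], height=0
  node 8: h_left=0, h_right=0, diff=0 [OK], height=1
  node 42: h_left=-1, h_right=-1, diff=0 [OK], height=0
  node 40: h_left=1, h_right=0, diff=1 [OK], height=2
All nodes satisfy the balance condition.
Result: Balanced


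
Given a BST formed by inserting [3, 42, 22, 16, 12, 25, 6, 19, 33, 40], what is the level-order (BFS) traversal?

Tree insertion order: [3, 42, 22, 16, 12, 25, 6, 19, 33, 40]
Tree (level-order array): [3, None, 42, 22, None, 16, 25, 12, 19, None, 33, 6, None, None, None, None, 40]
BFS from the root, enqueuing left then right child of each popped node:
  queue [3] -> pop 3, enqueue [42], visited so far: [3]
  queue [42] -> pop 42, enqueue [22], visited so far: [3, 42]
  queue [22] -> pop 22, enqueue [16, 25], visited so far: [3, 42, 22]
  queue [16, 25] -> pop 16, enqueue [12, 19], visited so far: [3, 42, 22, 16]
  queue [25, 12, 19] -> pop 25, enqueue [33], visited so far: [3, 42, 22, 16, 25]
  queue [12, 19, 33] -> pop 12, enqueue [6], visited so far: [3, 42, 22, 16, 25, 12]
  queue [19, 33, 6] -> pop 19, enqueue [none], visited so far: [3, 42, 22, 16, 25, 12, 19]
  queue [33, 6] -> pop 33, enqueue [40], visited so far: [3, 42, 22, 16, 25, 12, 19, 33]
  queue [6, 40] -> pop 6, enqueue [none], visited so far: [3, 42, 22, 16, 25, 12, 19, 33, 6]
  queue [40] -> pop 40, enqueue [none], visited so far: [3, 42, 22, 16, 25, 12, 19, 33, 6, 40]
Result: [3, 42, 22, 16, 25, 12, 19, 33, 6, 40]


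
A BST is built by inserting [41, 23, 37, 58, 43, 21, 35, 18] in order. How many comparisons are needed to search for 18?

Search path for 18: 41 -> 23 -> 21 -> 18
Found: True
Comparisons: 4


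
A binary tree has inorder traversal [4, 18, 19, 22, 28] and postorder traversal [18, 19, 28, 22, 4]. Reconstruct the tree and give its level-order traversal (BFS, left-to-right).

Inorder:   [4, 18, 19, 22, 28]
Postorder: [18, 19, 28, 22, 4]
Algorithm: postorder visits root last, so walk postorder right-to-left;
each value is the root of the current inorder slice — split it at that
value, recurse on the right subtree first, then the left.
Recursive splits:
  root=4; inorder splits into left=[], right=[18, 19, 22, 28]
  root=22; inorder splits into left=[18, 19], right=[28]
  root=28; inorder splits into left=[], right=[]
  root=19; inorder splits into left=[18], right=[]
  root=18; inorder splits into left=[], right=[]
Reconstructed level-order: [4, 22, 19, 28, 18]


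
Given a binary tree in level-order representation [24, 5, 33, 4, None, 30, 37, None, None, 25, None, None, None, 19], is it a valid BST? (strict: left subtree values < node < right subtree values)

Level-order array: [24, 5, 33, 4, None, 30, 37, None, None, 25, None, None, None, 19]
Validate using subtree bounds (lo, hi): at each node, require lo < value < hi,
then recurse left with hi=value and right with lo=value.
Preorder trace (stopping at first violation):
  at node 24 with bounds (-inf, +inf): OK
  at node 5 with bounds (-inf, 24): OK
  at node 4 with bounds (-inf, 5): OK
  at node 33 with bounds (24, +inf): OK
  at node 30 with bounds (24, 33): OK
  at node 25 with bounds (24, 30): OK
  at node 19 with bounds (24, 25): VIOLATION
Node 19 violates its bound: not (24 < 19 < 25).
Result: Not a valid BST


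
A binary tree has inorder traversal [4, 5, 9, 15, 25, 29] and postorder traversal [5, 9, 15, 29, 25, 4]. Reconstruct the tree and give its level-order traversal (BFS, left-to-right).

Inorder:   [4, 5, 9, 15, 25, 29]
Postorder: [5, 9, 15, 29, 25, 4]
Algorithm: postorder visits root last, so walk postorder right-to-left;
each value is the root of the current inorder slice — split it at that
value, recurse on the right subtree first, then the left.
Recursive splits:
  root=4; inorder splits into left=[], right=[5, 9, 15, 25, 29]
  root=25; inorder splits into left=[5, 9, 15], right=[29]
  root=29; inorder splits into left=[], right=[]
  root=15; inorder splits into left=[5, 9], right=[]
  root=9; inorder splits into left=[5], right=[]
  root=5; inorder splits into left=[], right=[]
Reconstructed level-order: [4, 25, 15, 29, 9, 5]


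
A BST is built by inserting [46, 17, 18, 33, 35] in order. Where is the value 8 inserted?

Starting tree (level order): [46, 17, None, None, 18, None, 33, None, 35]
Insertion path: 46 -> 17
Result: insert 8 as left child of 17
Final tree (level order): [46, 17, None, 8, 18, None, None, None, 33, None, 35]


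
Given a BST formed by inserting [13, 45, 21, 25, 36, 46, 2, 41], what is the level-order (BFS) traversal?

Tree insertion order: [13, 45, 21, 25, 36, 46, 2, 41]
Tree (level-order array): [13, 2, 45, None, None, 21, 46, None, 25, None, None, None, 36, None, 41]
BFS from the root, enqueuing left then right child of each popped node:
  queue [13] -> pop 13, enqueue [2, 45], visited so far: [13]
  queue [2, 45] -> pop 2, enqueue [none], visited so far: [13, 2]
  queue [45] -> pop 45, enqueue [21, 46], visited so far: [13, 2, 45]
  queue [21, 46] -> pop 21, enqueue [25], visited so far: [13, 2, 45, 21]
  queue [46, 25] -> pop 46, enqueue [none], visited so far: [13, 2, 45, 21, 46]
  queue [25] -> pop 25, enqueue [36], visited so far: [13, 2, 45, 21, 46, 25]
  queue [36] -> pop 36, enqueue [41], visited so far: [13, 2, 45, 21, 46, 25, 36]
  queue [41] -> pop 41, enqueue [none], visited so far: [13, 2, 45, 21, 46, 25, 36, 41]
Result: [13, 2, 45, 21, 46, 25, 36, 41]


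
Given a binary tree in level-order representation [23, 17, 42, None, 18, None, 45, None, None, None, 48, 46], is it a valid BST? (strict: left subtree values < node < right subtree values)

Level-order array: [23, 17, 42, None, 18, None, 45, None, None, None, 48, 46]
Validate using subtree bounds (lo, hi): at each node, require lo < value < hi,
then recurse left with hi=value and right with lo=value.
Preorder trace (stopping at first violation):
  at node 23 with bounds (-inf, +inf): OK
  at node 17 with bounds (-inf, 23): OK
  at node 18 with bounds (17, 23): OK
  at node 42 with bounds (23, +inf): OK
  at node 45 with bounds (42, +inf): OK
  at node 48 with bounds (45, +inf): OK
  at node 46 with bounds (45, 48): OK
No violation found at any node.
Result: Valid BST


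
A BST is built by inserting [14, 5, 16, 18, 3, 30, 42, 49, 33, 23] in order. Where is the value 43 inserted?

Starting tree (level order): [14, 5, 16, 3, None, None, 18, None, None, None, 30, 23, 42, None, None, 33, 49]
Insertion path: 14 -> 16 -> 18 -> 30 -> 42 -> 49
Result: insert 43 as left child of 49
Final tree (level order): [14, 5, 16, 3, None, None, 18, None, None, None, 30, 23, 42, None, None, 33, 49, None, None, 43]


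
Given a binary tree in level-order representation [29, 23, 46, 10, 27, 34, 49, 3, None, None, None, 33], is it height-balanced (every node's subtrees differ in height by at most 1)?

Tree (level-order array): [29, 23, 46, 10, 27, 34, 49, 3, None, None, None, 33]
Definition: a tree is height-balanced if, at every node, |h(left) - h(right)| <= 1 (empty subtree has height -1).
Bottom-up per-node check:
  node 3: h_left=-1, h_right=-1, diff=0 [OK], height=0
  node 10: h_left=0, h_right=-1, diff=1 [OK], height=1
  node 27: h_left=-1, h_right=-1, diff=0 [OK], height=0
  node 23: h_left=1, h_right=0, diff=1 [OK], height=2
  node 33: h_left=-1, h_right=-1, diff=0 [OK], height=0
  node 34: h_left=0, h_right=-1, diff=1 [OK], height=1
  node 49: h_left=-1, h_right=-1, diff=0 [OK], height=0
  node 46: h_left=1, h_right=0, diff=1 [OK], height=2
  node 29: h_left=2, h_right=2, diff=0 [OK], height=3
All nodes satisfy the balance condition.
Result: Balanced


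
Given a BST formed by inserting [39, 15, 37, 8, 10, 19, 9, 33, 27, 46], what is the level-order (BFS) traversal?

Tree insertion order: [39, 15, 37, 8, 10, 19, 9, 33, 27, 46]
Tree (level-order array): [39, 15, 46, 8, 37, None, None, None, 10, 19, None, 9, None, None, 33, None, None, 27]
BFS from the root, enqueuing left then right child of each popped node:
  queue [39] -> pop 39, enqueue [15, 46], visited so far: [39]
  queue [15, 46] -> pop 15, enqueue [8, 37], visited so far: [39, 15]
  queue [46, 8, 37] -> pop 46, enqueue [none], visited so far: [39, 15, 46]
  queue [8, 37] -> pop 8, enqueue [10], visited so far: [39, 15, 46, 8]
  queue [37, 10] -> pop 37, enqueue [19], visited so far: [39, 15, 46, 8, 37]
  queue [10, 19] -> pop 10, enqueue [9], visited so far: [39, 15, 46, 8, 37, 10]
  queue [19, 9] -> pop 19, enqueue [33], visited so far: [39, 15, 46, 8, 37, 10, 19]
  queue [9, 33] -> pop 9, enqueue [none], visited so far: [39, 15, 46, 8, 37, 10, 19, 9]
  queue [33] -> pop 33, enqueue [27], visited so far: [39, 15, 46, 8, 37, 10, 19, 9, 33]
  queue [27] -> pop 27, enqueue [none], visited so far: [39, 15, 46, 8, 37, 10, 19, 9, 33, 27]
Result: [39, 15, 46, 8, 37, 10, 19, 9, 33, 27]


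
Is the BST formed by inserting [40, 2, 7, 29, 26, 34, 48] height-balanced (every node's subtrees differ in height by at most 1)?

Tree (level-order array): [40, 2, 48, None, 7, None, None, None, 29, 26, 34]
Definition: a tree is height-balanced if, at every node, |h(left) - h(right)| <= 1 (empty subtree has height -1).
Bottom-up per-node check:
  node 26: h_left=-1, h_right=-1, diff=0 [OK], height=0
  node 34: h_left=-1, h_right=-1, diff=0 [OK], height=0
  node 29: h_left=0, h_right=0, diff=0 [OK], height=1
  node 7: h_left=-1, h_right=1, diff=2 [FAIL (|-1-1|=2 > 1)], height=2
  node 2: h_left=-1, h_right=2, diff=3 [FAIL (|-1-2|=3 > 1)], height=3
  node 48: h_left=-1, h_right=-1, diff=0 [OK], height=0
  node 40: h_left=3, h_right=0, diff=3 [FAIL (|3-0|=3 > 1)], height=4
Node 7 violates the condition: |-1 - 1| = 2 > 1.
Result: Not balanced


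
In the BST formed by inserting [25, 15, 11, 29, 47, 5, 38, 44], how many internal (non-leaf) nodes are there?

Tree built from: [25, 15, 11, 29, 47, 5, 38, 44]
Tree (level-order array): [25, 15, 29, 11, None, None, 47, 5, None, 38, None, None, None, None, 44]
Rule: An internal node has at least one child.
Per-node child counts:
  node 25: 2 child(ren)
  node 15: 1 child(ren)
  node 11: 1 child(ren)
  node 5: 0 child(ren)
  node 29: 1 child(ren)
  node 47: 1 child(ren)
  node 38: 1 child(ren)
  node 44: 0 child(ren)
Matching nodes: [25, 15, 11, 29, 47, 38]
Count of internal (non-leaf) nodes: 6


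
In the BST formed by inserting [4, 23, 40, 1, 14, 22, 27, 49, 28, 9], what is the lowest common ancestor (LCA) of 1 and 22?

Tree insertion order: [4, 23, 40, 1, 14, 22, 27, 49, 28, 9]
Tree (level-order array): [4, 1, 23, None, None, 14, 40, 9, 22, 27, 49, None, None, None, None, None, 28]
In a BST, the LCA of p=1, q=22 is the first node v on the
root-to-leaf path with p <= v <= q (go left if both < v, right if both > v).
Walk from root:
  at 4: 1 <= 4 <= 22, this is the LCA
LCA = 4


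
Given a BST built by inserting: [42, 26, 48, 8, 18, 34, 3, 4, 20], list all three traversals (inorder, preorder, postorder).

Tree insertion order: [42, 26, 48, 8, 18, 34, 3, 4, 20]
Tree (level-order array): [42, 26, 48, 8, 34, None, None, 3, 18, None, None, None, 4, None, 20]
Inorder (L, root, R): [3, 4, 8, 18, 20, 26, 34, 42, 48]
Preorder (root, L, R): [42, 26, 8, 3, 4, 18, 20, 34, 48]
Postorder (L, R, root): [4, 3, 20, 18, 8, 34, 26, 48, 42]


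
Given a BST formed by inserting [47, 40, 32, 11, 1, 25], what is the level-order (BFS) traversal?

Tree insertion order: [47, 40, 32, 11, 1, 25]
Tree (level-order array): [47, 40, None, 32, None, 11, None, 1, 25]
BFS from the root, enqueuing left then right child of each popped node:
  queue [47] -> pop 47, enqueue [40], visited so far: [47]
  queue [40] -> pop 40, enqueue [32], visited so far: [47, 40]
  queue [32] -> pop 32, enqueue [11], visited so far: [47, 40, 32]
  queue [11] -> pop 11, enqueue [1, 25], visited so far: [47, 40, 32, 11]
  queue [1, 25] -> pop 1, enqueue [none], visited so far: [47, 40, 32, 11, 1]
  queue [25] -> pop 25, enqueue [none], visited so far: [47, 40, 32, 11, 1, 25]
Result: [47, 40, 32, 11, 1, 25]


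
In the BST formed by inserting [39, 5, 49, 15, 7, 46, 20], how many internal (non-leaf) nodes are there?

Tree built from: [39, 5, 49, 15, 7, 46, 20]
Tree (level-order array): [39, 5, 49, None, 15, 46, None, 7, 20]
Rule: An internal node has at least one child.
Per-node child counts:
  node 39: 2 child(ren)
  node 5: 1 child(ren)
  node 15: 2 child(ren)
  node 7: 0 child(ren)
  node 20: 0 child(ren)
  node 49: 1 child(ren)
  node 46: 0 child(ren)
Matching nodes: [39, 5, 15, 49]
Count of internal (non-leaf) nodes: 4


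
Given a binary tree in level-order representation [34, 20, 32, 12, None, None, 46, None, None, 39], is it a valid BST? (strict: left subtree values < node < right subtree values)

Level-order array: [34, 20, 32, 12, None, None, 46, None, None, 39]
Validate using subtree bounds (lo, hi): at each node, require lo < value < hi,
then recurse left with hi=value and right with lo=value.
Preorder trace (stopping at first violation):
  at node 34 with bounds (-inf, +inf): OK
  at node 20 with bounds (-inf, 34): OK
  at node 12 with bounds (-inf, 20): OK
  at node 32 with bounds (34, +inf): VIOLATION
Node 32 violates its bound: not (34 < 32 < +inf).
Result: Not a valid BST


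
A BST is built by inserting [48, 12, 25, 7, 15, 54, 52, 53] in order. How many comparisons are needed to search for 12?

Search path for 12: 48 -> 12
Found: True
Comparisons: 2


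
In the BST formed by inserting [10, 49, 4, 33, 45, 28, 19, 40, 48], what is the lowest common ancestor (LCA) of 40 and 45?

Tree insertion order: [10, 49, 4, 33, 45, 28, 19, 40, 48]
Tree (level-order array): [10, 4, 49, None, None, 33, None, 28, 45, 19, None, 40, 48]
In a BST, the LCA of p=40, q=45 is the first node v on the
root-to-leaf path with p <= v <= q (go left if both < v, right if both > v).
Walk from root:
  at 10: both 40 and 45 > 10, go right
  at 49: both 40 and 45 < 49, go left
  at 33: both 40 and 45 > 33, go right
  at 45: 40 <= 45 <= 45, this is the LCA
LCA = 45


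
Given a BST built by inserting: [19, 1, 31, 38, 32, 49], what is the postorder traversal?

Tree insertion order: [19, 1, 31, 38, 32, 49]
Tree (level-order array): [19, 1, 31, None, None, None, 38, 32, 49]
Postorder traversal: [1, 32, 49, 38, 31, 19]


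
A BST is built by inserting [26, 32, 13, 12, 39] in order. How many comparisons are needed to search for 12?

Search path for 12: 26 -> 13 -> 12
Found: True
Comparisons: 3


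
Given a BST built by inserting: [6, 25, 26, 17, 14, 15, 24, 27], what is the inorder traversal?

Tree insertion order: [6, 25, 26, 17, 14, 15, 24, 27]
Tree (level-order array): [6, None, 25, 17, 26, 14, 24, None, 27, None, 15]
Inorder traversal: [6, 14, 15, 17, 24, 25, 26, 27]


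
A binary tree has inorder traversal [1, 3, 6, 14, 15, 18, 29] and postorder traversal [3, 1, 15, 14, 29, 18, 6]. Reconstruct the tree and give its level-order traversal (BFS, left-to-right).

Inorder:   [1, 3, 6, 14, 15, 18, 29]
Postorder: [3, 1, 15, 14, 29, 18, 6]
Algorithm: postorder visits root last, so walk postorder right-to-left;
each value is the root of the current inorder slice — split it at that
value, recurse on the right subtree first, then the left.
Recursive splits:
  root=6; inorder splits into left=[1, 3], right=[14, 15, 18, 29]
  root=18; inorder splits into left=[14, 15], right=[29]
  root=29; inorder splits into left=[], right=[]
  root=14; inorder splits into left=[], right=[15]
  root=15; inorder splits into left=[], right=[]
  root=1; inorder splits into left=[], right=[3]
  root=3; inorder splits into left=[], right=[]
Reconstructed level-order: [6, 1, 18, 3, 14, 29, 15]


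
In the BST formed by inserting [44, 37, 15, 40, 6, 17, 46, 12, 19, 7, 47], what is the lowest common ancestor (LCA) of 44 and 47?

Tree insertion order: [44, 37, 15, 40, 6, 17, 46, 12, 19, 7, 47]
Tree (level-order array): [44, 37, 46, 15, 40, None, 47, 6, 17, None, None, None, None, None, 12, None, 19, 7]
In a BST, the LCA of p=44, q=47 is the first node v on the
root-to-leaf path with p <= v <= q (go left if both < v, right if both > v).
Walk from root:
  at 44: 44 <= 44 <= 47, this is the LCA
LCA = 44


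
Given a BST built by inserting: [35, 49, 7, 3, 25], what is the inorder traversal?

Tree insertion order: [35, 49, 7, 3, 25]
Tree (level-order array): [35, 7, 49, 3, 25]
Inorder traversal: [3, 7, 25, 35, 49]


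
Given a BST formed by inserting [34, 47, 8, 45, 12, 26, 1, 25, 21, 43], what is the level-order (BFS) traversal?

Tree insertion order: [34, 47, 8, 45, 12, 26, 1, 25, 21, 43]
Tree (level-order array): [34, 8, 47, 1, 12, 45, None, None, None, None, 26, 43, None, 25, None, None, None, 21]
BFS from the root, enqueuing left then right child of each popped node:
  queue [34] -> pop 34, enqueue [8, 47], visited so far: [34]
  queue [8, 47] -> pop 8, enqueue [1, 12], visited so far: [34, 8]
  queue [47, 1, 12] -> pop 47, enqueue [45], visited so far: [34, 8, 47]
  queue [1, 12, 45] -> pop 1, enqueue [none], visited so far: [34, 8, 47, 1]
  queue [12, 45] -> pop 12, enqueue [26], visited so far: [34, 8, 47, 1, 12]
  queue [45, 26] -> pop 45, enqueue [43], visited so far: [34, 8, 47, 1, 12, 45]
  queue [26, 43] -> pop 26, enqueue [25], visited so far: [34, 8, 47, 1, 12, 45, 26]
  queue [43, 25] -> pop 43, enqueue [none], visited so far: [34, 8, 47, 1, 12, 45, 26, 43]
  queue [25] -> pop 25, enqueue [21], visited so far: [34, 8, 47, 1, 12, 45, 26, 43, 25]
  queue [21] -> pop 21, enqueue [none], visited so far: [34, 8, 47, 1, 12, 45, 26, 43, 25, 21]
Result: [34, 8, 47, 1, 12, 45, 26, 43, 25, 21]


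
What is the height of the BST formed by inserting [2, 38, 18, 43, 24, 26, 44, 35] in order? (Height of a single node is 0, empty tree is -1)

Insertion order: [2, 38, 18, 43, 24, 26, 44, 35]
Tree (level-order array): [2, None, 38, 18, 43, None, 24, None, 44, None, 26, None, None, None, 35]
Compute height bottom-up (empty subtree = -1):
  height(35) = 1 + max(-1, -1) = 0
  height(26) = 1 + max(-1, 0) = 1
  height(24) = 1 + max(-1, 1) = 2
  height(18) = 1 + max(-1, 2) = 3
  height(44) = 1 + max(-1, -1) = 0
  height(43) = 1 + max(-1, 0) = 1
  height(38) = 1 + max(3, 1) = 4
  height(2) = 1 + max(-1, 4) = 5
Height = 5


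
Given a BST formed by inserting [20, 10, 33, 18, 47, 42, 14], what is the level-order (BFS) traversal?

Tree insertion order: [20, 10, 33, 18, 47, 42, 14]
Tree (level-order array): [20, 10, 33, None, 18, None, 47, 14, None, 42]
BFS from the root, enqueuing left then right child of each popped node:
  queue [20] -> pop 20, enqueue [10, 33], visited so far: [20]
  queue [10, 33] -> pop 10, enqueue [18], visited so far: [20, 10]
  queue [33, 18] -> pop 33, enqueue [47], visited so far: [20, 10, 33]
  queue [18, 47] -> pop 18, enqueue [14], visited so far: [20, 10, 33, 18]
  queue [47, 14] -> pop 47, enqueue [42], visited so far: [20, 10, 33, 18, 47]
  queue [14, 42] -> pop 14, enqueue [none], visited so far: [20, 10, 33, 18, 47, 14]
  queue [42] -> pop 42, enqueue [none], visited so far: [20, 10, 33, 18, 47, 14, 42]
Result: [20, 10, 33, 18, 47, 14, 42]


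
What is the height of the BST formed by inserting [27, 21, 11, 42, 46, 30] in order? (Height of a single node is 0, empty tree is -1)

Insertion order: [27, 21, 11, 42, 46, 30]
Tree (level-order array): [27, 21, 42, 11, None, 30, 46]
Compute height bottom-up (empty subtree = -1):
  height(11) = 1 + max(-1, -1) = 0
  height(21) = 1 + max(0, -1) = 1
  height(30) = 1 + max(-1, -1) = 0
  height(46) = 1 + max(-1, -1) = 0
  height(42) = 1 + max(0, 0) = 1
  height(27) = 1 + max(1, 1) = 2
Height = 2


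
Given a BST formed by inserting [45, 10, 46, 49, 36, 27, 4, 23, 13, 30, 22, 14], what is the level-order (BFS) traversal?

Tree insertion order: [45, 10, 46, 49, 36, 27, 4, 23, 13, 30, 22, 14]
Tree (level-order array): [45, 10, 46, 4, 36, None, 49, None, None, 27, None, None, None, 23, 30, 13, None, None, None, None, 22, 14]
BFS from the root, enqueuing left then right child of each popped node:
  queue [45] -> pop 45, enqueue [10, 46], visited so far: [45]
  queue [10, 46] -> pop 10, enqueue [4, 36], visited so far: [45, 10]
  queue [46, 4, 36] -> pop 46, enqueue [49], visited so far: [45, 10, 46]
  queue [4, 36, 49] -> pop 4, enqueue [none], visited so far: [45, 10, 46, 4]
  queue [36, 49] -> pop 36, enqueue [27], visited so far: [45, 10, 46, 4, 36]
  queue [49, 27] -> pop 49, enqueue [none], visited so far: [45, 10, 46, 4, 36, 49]
  queue [27] -> pop 27, enqueue [23, 30], visited so far: [45, 10, 46, 4, 36, 49, 27]
  queue [23, 30] -> pop 23, enqueue [13], visited so far: [45, 10, 46, 4, 36, 49, 27, 23]
  queue [30, 13] -> pop 30, enqueue [none], visited so far: [45, 10, 46, 4, 36, 49, 27, 23, 30]
  queue [13] -> pop 13, enqueue [22], visited so far: [45, 10, 46, 4, 36, 49, 27, 23, 30, 13]
  queue [22] -> pop 22, enqueue [14], visited so far: [45, 10, 46, 4, 36, 49, 27, 23, 30, 13, 22]
  queue [14] -> pop 14, enqueue [none], visited so far: [45, 10, 46, 4, 36, 49, 27, 23, 30, 13, 22, 14]
Result: [45, 10, 46, 4, 36, 49, 27, 23, 30, 13, 22, 14]


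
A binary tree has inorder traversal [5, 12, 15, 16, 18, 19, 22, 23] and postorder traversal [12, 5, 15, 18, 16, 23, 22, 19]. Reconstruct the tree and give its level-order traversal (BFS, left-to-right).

Inorder:   [5, 12, 15, 16, 18, 19, 22, 23]
Postorder: [12, 5, 15, 18, 16, 23, 22, 19]
Algorithm: postorder visits root last, so walk postorder right-to-left;
each value is the root of the current inorder slice — split it at that
value, recurse on the right subtree first, then the left.
Recursive splits:
  root=19; inorder splits into left=[5, 12, 15, 16, 18], right=[22, 23]
  root=22; inorder splits into left=[], right=[23]
  root=23; inorder splits into left=[], right=[]
  root=16; inorder splits into left=[5, 12, 15], right=[18]
  root=18; inorder splits into left=[], right=[]
  root=15; inorder splits into left=[5, 12], right=[]
  root=5; inorder splits into left=[], right=[12]
  root=12; inorder splits into left=[], right=[]
Reconstructed level-order: [19, 16, 22, 15, 18, 23, 5, 12]


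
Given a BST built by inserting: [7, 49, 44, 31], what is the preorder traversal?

Tree insertion order: [7, 49, 44, 31]
Tree (level-order array): [7, None, 49, 44, None, 31]
Preorder traversal: [7, 49, 44, 31]


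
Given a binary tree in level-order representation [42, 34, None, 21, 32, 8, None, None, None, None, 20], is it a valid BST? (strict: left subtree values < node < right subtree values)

Level-order array: [42, 34, None, 21, 32, 8, None, None, None, None, 20]
Validate using subtree bounds (lo, hi): at each node, require lo < value < hi,
then recurse left with hi=value and right with lo=value.
Preorder trace (stopping at first violation):
  at node 42 with bounds (-inf, +inf): OK
  at node 34 with bounds (-inf, 42): OK
  at node 21 with bounds (-inf, 34): OK
  at node 8 with bounds (-inf, 21): OK
  at node 20 with bounds (8, 21): OK
  at node 32 with bounds (34, 42): VIOLATION
Node 32 violates its bound: not (34 < 32 < 42).
Result: Not a valid BST


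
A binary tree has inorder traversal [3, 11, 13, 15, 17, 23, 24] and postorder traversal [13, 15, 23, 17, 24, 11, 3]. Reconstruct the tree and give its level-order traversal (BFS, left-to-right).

Inorder:   [3, 11, 13, 15, 17, 23, 24]
Postorder: [13, 15, 23, 17, 24, 11, 3]
Algorithm: postorder visits root last, so walk postorder right-to-left;
each value is the root of the current inorder slice — split it at that
value, recurse on the right subtree first, then the left.
Recursive splits:
  root=3; inorder splits into left=[], right=[11, 13, 15, 17, 23, 24]
  root=11; inorder splits into left=[], right=[13, 15, 17, 23, 24]
  root=24; inorder splits into left=[13, 15, 17, 23], right=[]
  root=17; inorder splits into left=[13, 15], right=[23]
  root=23; inorder splits into left=[], right=[]
  root=15; inorder splits into left=[13], right=[]
  root=13; inorder splits into left=[], right=[]
Reconstructed level-order: [3, 11, 24, 17, 15, 23, 13]


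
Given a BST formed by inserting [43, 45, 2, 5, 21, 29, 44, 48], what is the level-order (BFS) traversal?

Tree insertion order: [43, 45, 2, 5, 21, 29, 44, 48]
Tree (level-order array): [43, 2, 45, None, 5, 44, 48, None, 21, None, None, None, None, None, 29]
BFS from the root, enqueuing left then right child of each popped node:
  queue [43] -> pop 43, enqueue [2, 45], visited so far: [43]
  queue [2, 45] -> pop 2, enqueue [5], visited so far: [43, 2]
  queue [45, 5] -> pop 45, enqueue [44, 48], visited so far: [43, 2, 45]
  queue [5, 44, 48] -> pop 5, enqueue [21], visited so far: [43, 2, 45, 5]
  queue [44, 48, 21] -> pop 44, enqueue [none], visited so far: [43, 2, 45, 5, 44]
  queue [48, 21] -> pop 48, enqueue [none], visited so far: [43, 2, 45, 5, 44, 48]
  queue [21] -> pop 21, enqueue [29], visited so far: [43, 2, 45, 5, 44, 48, 21]
  queue [29] -> pop 29, enqueue [none], visited so far: [43, 2, 45, 5, 44, 48, 21, 29]
Result: [43, 2, 45, 5, 44, 48, 21, 29]


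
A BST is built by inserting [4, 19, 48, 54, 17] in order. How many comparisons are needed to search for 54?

Search path for 54: 4 -> 19 -> 48 -> 54
Found: True
Comparisons: 4


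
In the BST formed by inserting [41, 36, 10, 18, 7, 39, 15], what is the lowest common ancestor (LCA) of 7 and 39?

Tree insertion order: [41, 36, 10, 18, 7, 39, 15]
Tree (level-order array): [41, 36, None, 10, 39, 7, 18, None, None, None, None, 15]
In a BST, the LCA of p=7, q=39 is the first node v on the
root-to-leaf path with p <= v <= q (go left if both < v, right if both > v).
Walk from root:
  at 41: both 7 and 39 < 41, go left
  at 36: 7 <= 36 <= 39, this is the LCA
LCA = 36


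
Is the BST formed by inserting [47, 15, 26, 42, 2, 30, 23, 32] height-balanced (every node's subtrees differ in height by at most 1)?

Tree (level-order array): [47, 15, None, 2, 26, None, None, 23, 42, None, None, 30, None, None, 32]
Definition: a tree is height-balanced if, at every node, |h(left) - h(right)| <= 1 (empty subtree has height -1).
Bottom-up per-node check:
  node 2: h_left=-1, h_right=-1, diff=0 [OK], height=0
  node 23: h_left=-1, h_right=-1, diff=0 [OK], height=0
  node 32: h_left=-1, h_right=-1, diff=0 [OK], height=0
  node 30: h_left=-1, h_right=0, diff=1 [OK], height=1
  node 42: h_left=1, h_right=-1, diff=2 [FAIL (|1--1|=2 > 1)], height=2
  node 26: h_left=0, h_right=2, diff=2 [FAIL (|0-2|=2 > 1)], height=3
  node 15: h_left=0, h_right=3, diff=3 [FAIL (|0-3|=3 > 1)], height=4
  node 47: h_left=4, h_right=-1, diff=5 [FAIL (|4--1|=5 > 1)], height=5
Node 42 violates the condition: |1 - -1| = 2 > 1.
Result: Not balanced


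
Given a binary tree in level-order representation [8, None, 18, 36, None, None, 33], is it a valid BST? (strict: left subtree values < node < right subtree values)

Level-order array: [8, None, 18, 36, None, None, 33]
Validate using subtree bounds (lo, hi): at each node, require lo < value < hi,
then recurse left with hi=value and right with lo=value.
Preorder trace (stopping at first violation):
  at node 8 with bounds (-inf, +inf): OK
  at node 18 with bounds (8, +inf): OK
  at node 36 with bounds (8, 18): VIOLATION
Node 36 violates its bound: not (8 < 36 < 18).
Result: Not a valid BST
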